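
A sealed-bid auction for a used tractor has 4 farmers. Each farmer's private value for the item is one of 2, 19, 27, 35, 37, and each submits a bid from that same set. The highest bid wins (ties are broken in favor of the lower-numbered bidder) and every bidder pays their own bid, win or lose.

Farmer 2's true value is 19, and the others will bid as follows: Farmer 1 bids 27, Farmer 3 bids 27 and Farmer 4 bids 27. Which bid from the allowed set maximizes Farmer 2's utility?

Bid 2: loses but pays 2, utility -2.
Bid 19: loses but pays 19, utility -19.
Bid 27: loses but pays 27, utility -27.
Bid 35: wins, pays 35, utility 19 - 35 = -16.
Bid 37: wins, pays 37, utility 19 - 37 = -18.
The best choice is 2 with utility -2.

2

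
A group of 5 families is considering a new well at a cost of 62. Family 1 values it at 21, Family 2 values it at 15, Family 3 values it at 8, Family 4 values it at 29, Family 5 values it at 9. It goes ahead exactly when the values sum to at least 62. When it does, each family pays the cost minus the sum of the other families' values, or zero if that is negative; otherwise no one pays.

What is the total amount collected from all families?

Total value 82 ≥ cost 62, so it is built.
Family 1: others sum to 61; max(0, 62 - 61) = 1.
Family 2: others sum to 67; max(0, 62 - 67) = 0.
Family 3: others sum to 74; max(0, 62 - 74) = 0.
Family 4: others sum to 53; max(0, 62 - 53) = 9.
Family 5: others sum to 73; max(0, 62 - 73) = 0.
Total collected = 1 + 0 + 0 + 9 + 0 = 10.

10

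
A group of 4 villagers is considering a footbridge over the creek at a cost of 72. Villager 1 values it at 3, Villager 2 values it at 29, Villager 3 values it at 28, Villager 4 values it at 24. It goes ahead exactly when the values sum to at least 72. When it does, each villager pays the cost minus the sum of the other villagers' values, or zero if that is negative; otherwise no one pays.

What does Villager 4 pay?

12

Total value 84 ≥ cost 72, so the project is built.
The other villagers' values sum to 60.
Cost minus that sum is 72 - 60 = 12.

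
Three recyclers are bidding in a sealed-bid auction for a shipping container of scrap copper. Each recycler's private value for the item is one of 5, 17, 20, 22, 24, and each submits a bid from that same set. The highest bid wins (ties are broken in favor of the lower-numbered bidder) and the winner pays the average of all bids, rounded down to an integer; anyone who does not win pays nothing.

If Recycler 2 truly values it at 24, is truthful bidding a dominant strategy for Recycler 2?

No

Consider the case where Recycler 1 bids 5 and Recycler 3 bids 5.
Truthful bid 24: wins, pays 11, utility 24 - 11 = 13.
Bid 17 instead: wins, pays 9, utility 24 - 9 = 15.
Since 15 > 13, bidding 17 is strictly better here, so truthful bidding is not dominant.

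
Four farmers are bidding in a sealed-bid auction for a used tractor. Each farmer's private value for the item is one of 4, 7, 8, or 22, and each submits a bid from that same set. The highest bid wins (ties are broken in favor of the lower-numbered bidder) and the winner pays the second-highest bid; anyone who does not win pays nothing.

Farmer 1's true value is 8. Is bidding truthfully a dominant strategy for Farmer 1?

Yes

Check each profile of the others' bids and compare truth against every alternative bid.
Others bid (4, 4, 4): truth gives 4, best alternative gives 4.
Others bid (4, 4, 7): truth gives 1, best alternative gives 1.
Others bid (4, 7, 4): truth gives 1, best alternative gives 1.
Others bid (4, 7, 7): truth gives 1, best alternative gives 1.
Others bid (7, 4, 4): truth gives 1, best alternative gives 1.
Others bid (7, 4, 7): truth gives 1, best alternative gives 1.
(Remaining 58 profiles checked similarly; truth is weakly best in each.)
In every case the truthful bid is at least as good as any alternative, so it is a dominant strategy.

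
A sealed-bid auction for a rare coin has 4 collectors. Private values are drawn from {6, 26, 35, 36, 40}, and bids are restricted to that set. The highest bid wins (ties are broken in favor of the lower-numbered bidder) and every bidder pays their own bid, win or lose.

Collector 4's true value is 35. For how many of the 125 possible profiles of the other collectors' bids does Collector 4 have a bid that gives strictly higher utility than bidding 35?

118

Others bid (6, 6, 6): truth gives 0; bid 26 gives 9 > 0. Violating.
Others bid (6, 6, 35): truth gives -35; bid 36 gives -1 > -35. Violating.
Others bid (6, 6, 36): truth gives -35; bid 40 gives -5 > -35. Violating.
Others bid (6, 6, 40): truth gives -35; bid 6 gives -6 > -35. Violating.
Others bid (6, 6, 26): truth gives 0; no alternative beats it.
Others bid (6, 26, 6): truth gives 0; no alternative beats it.
(Checking all 125 profiles: 118 have a profitable deviation, 7 do not.)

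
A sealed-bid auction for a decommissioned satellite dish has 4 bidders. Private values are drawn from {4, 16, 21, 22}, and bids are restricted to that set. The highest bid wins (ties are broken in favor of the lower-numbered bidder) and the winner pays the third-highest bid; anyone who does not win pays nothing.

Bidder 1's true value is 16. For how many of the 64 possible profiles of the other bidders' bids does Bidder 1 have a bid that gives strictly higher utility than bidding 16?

6

Others bid (4, 4, 21): truth gives 0; bid 21 gives 12 > 0. Violating.
Others bid (4, 4, 22): truth gives 0; bid 22 gives 12 > 0. Violating.
Others bid (4, 21, 4): truth gives 0; bid 21 gives 12 > 0. Violating.
Others bid (4, 22, 4): truth gives 0; bid 22 gives 12 > 0. Violating.
Others bid (4, 4, 4): truth gives 12; no alternative beats it.
Others bid (4, 4, 16): truth gives 12; no alternative beats it.
(Checking all 64 profiles: 6 have a profitable deviation, 58 do not.)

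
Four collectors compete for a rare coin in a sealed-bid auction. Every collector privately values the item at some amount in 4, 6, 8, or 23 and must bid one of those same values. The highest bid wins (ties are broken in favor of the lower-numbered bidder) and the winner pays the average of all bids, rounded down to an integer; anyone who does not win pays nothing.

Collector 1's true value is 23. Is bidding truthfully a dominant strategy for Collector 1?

No

Consider the case where Collector 2 bids 4, Collector 3 bids 4 and Collector 4 bids 4.
Truthful bid 23: wins, pays 8, utility 23 - 8 = 15.
Bid 4 instead: wins, pays 4, utility 23 - 4 = 19.
Since 19 > 15, bidding 4 is strictly better here, so truthful bidding is not dominant.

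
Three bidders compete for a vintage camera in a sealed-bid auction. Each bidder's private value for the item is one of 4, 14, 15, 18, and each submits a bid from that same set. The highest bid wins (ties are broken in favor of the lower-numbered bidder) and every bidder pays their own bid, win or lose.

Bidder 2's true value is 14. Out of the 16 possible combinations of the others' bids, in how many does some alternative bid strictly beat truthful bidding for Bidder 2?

14

Others bid (4, 15): truth gives -14; bid 15 gives -1 > -14. Violating.
Others bid (4, 18): truth gives -14; bid 4 gives -4 > -14. Violating.
Others bid (14, 4): truth gives -14; bid 15 gives -1 > -14. Violating.
Others bid (14, 14): truth gives -14; bid 15 gives -1 > -14. Violating.
Others bid (4, 4): truth gives 0; no alternative beats it.
Others bid (4, 14): truth gives 0; no alternative beats it.
(Checking all 16 profiles: 14 have a profitable deviation, 2 do not.)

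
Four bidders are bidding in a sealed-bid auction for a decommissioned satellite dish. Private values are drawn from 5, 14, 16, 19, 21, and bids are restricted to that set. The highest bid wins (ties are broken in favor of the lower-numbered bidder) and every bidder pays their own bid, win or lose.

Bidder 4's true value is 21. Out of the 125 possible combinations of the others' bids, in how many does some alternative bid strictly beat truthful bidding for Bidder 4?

88

Others bid (5, 5, 5): truth gives 0; bid 14 gives 7 > 0. Violating.
Others bid (5, 5, 14): truth gives 0; bid 16 gives 5 > 0. Violating.
Others bid (5, 5, 16): truth gives 0; bid 19 gives 2 > 0. Violating.
Others bid (5, 5, 21): truth gives -21; bid 5 gives -5 > -21. Violating.
Others bid (5, 5, 19): truth gives 0; no alternative beats it.
Others bid (5, 14, 19): truth gives 0; no alternative beats it.
(Checking all 125 profiles: 88 have a profitable deviation, 37 do not.)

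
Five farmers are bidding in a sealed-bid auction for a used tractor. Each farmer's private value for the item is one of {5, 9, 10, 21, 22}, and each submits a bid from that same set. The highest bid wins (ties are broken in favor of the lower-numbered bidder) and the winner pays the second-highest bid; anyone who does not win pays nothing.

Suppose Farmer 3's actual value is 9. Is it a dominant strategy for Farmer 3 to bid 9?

Yes

Check each profile of the others' bids and compare truth against every alternative bid.
Others bid (5, 5, 5, 5): truth gives 4, best alternative gives 4.
Others bid (5, 5, 5, 9): truth gives 0, best alternative gives 0.
Others bid (5, 5, 5, 10): truth gives 0, best alternative gives 0.
Others bid (5, 5, 5, 21): truth gives 0, best alternative gives 0.
Others bid (5, 5, 5, 22): truth gives 0, best alternative gives 0.
Others bid (5, 5, 9, 5): truth gives 0, best alternative gives 0.
(Remaining 619 profiles checked similarly; truth is weakly best in each.)
In every case the truthful bid is at least as good as any alternative, so it is a dominant strategy.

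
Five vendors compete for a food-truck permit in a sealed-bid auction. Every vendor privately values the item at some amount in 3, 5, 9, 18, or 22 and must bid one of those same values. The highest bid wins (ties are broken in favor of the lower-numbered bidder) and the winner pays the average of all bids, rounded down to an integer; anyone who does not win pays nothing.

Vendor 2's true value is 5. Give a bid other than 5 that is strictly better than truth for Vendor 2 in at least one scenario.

Suppose Vendor 1 bids 5, Vendor 3 bids 3, Vendor 4 bids 3 and Vendor 5 bids 3.
Bid 5: loses, pays 0, utility 0.
Bid 9: wins, pays 4, utility 5 - 4 = 1.
So bidding 9 beats truth here (1 > 0).

9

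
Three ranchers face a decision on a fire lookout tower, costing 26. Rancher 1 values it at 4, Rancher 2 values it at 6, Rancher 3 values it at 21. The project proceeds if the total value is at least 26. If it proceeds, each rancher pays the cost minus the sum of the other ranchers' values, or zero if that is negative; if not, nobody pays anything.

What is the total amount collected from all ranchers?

Total value 31 ≥ cost 26, so it is built.
Rancher 1: others sum to 27; max(0, 26 - 27) = 0.
Rancher 2: others sum to 25; max(0, 26 - 25) = 1.
Rancher 3: others sum to 10; max(0, 26 - 10) = 16.
Total collected = 0 + 1 + 16 = 17.

17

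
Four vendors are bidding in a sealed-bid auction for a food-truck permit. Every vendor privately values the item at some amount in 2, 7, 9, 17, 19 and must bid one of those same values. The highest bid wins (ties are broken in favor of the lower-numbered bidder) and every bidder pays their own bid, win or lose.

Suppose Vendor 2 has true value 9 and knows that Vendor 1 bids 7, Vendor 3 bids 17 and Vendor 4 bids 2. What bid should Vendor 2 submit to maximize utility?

Bid 2: loses but pays 2, utility -2.
Bid 7: loses but pays 7, utility -7.
Bid 9: loses but pays 9, utility -9.
Bid 17: wins, pays 17, utility 9 - 17 = -8.
Bid 19: wins, pays 19, utility 9 - 19 = -10.
The best choice is 2 with utility -2.

2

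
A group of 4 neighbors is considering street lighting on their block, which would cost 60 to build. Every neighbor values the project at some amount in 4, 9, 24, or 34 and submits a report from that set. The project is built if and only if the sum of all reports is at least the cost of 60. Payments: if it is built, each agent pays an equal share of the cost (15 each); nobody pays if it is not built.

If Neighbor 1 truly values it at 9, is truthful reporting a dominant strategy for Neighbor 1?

Consider the case where Neighbor 2 reports 4, Neighbor 3 reports 24 and Neighbor 4 reports 24.
Truthful report 9: project built, pays 15, utility 9 - 15 = -6.
Report 4 instead: project not built, utility 0.
Since 0 > -6, reporting 4 is strictly better here, so truthful reporting is not dominant.

No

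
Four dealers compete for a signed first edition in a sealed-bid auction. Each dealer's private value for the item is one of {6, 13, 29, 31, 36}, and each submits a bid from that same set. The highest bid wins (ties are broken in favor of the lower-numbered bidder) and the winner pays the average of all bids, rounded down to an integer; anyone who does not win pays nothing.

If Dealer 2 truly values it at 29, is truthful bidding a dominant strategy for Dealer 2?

Consider the case where Dealer 1 bids 6, Dealer 3 bids 6 and Dealer 4 bids 6.
Truthful bid 29: wins, pays 11, utility 29 - 11 = 18.
Bid 13 instead: wins, pays 7, utility 29 - 7 = 22.
Since 22 > 18, bidding 13 is strictly better here, so truthful bidding is not dominant.

No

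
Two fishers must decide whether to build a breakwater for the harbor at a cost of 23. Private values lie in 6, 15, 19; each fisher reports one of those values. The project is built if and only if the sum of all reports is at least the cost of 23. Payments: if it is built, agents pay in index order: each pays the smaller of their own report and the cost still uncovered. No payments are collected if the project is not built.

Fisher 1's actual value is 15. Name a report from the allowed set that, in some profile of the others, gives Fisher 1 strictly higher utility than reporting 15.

Suppose Fisher 2 reports 19.
Report 15: project built, pays 15, utility 15 - 15 = 0.
Report 6: project built, pays 6, utility 15 - 6 = 9.
So reporting 6 beats truth here (9 > 0).

6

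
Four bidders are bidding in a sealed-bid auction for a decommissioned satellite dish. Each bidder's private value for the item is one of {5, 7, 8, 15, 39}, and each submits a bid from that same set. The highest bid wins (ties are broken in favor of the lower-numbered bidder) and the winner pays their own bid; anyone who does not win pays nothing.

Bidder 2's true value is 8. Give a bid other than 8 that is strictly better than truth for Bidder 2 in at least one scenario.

7

Suppose Bidder 1 bids 5, Bidder 3 bids 5 and Bidder 4 bids 5.
Bid 8: wins, pays 8, utility 8 - 8 = 0.
Bid 7: wins, pays 7, utility 8 - 7 = 1.
So bidding 7 beats truth here (1 > 0).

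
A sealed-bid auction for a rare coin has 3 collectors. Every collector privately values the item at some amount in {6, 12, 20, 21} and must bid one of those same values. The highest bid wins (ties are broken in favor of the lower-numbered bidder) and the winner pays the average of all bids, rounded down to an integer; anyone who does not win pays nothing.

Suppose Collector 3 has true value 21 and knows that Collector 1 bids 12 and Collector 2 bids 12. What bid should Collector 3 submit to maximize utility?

Bid 6: loses, pays 0, utility 0.
Bid 12: loses, pays 0, utility 0.
Bid 20: wins, pays 14, utility 21 - 14 = 7.
Bid 21: wins, pays 15, utility 21 - 15 = 6.
The best choice is 20 with utility 7.

20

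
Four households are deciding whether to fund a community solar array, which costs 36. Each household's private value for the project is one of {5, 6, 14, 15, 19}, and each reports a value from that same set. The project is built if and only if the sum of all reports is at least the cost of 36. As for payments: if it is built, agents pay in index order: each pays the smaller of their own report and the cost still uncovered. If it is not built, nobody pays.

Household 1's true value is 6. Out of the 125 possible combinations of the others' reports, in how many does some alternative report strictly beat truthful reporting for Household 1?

84

Others report (5, 14, 14): truth gives 0; report 5 gives 1 > 0. Violating.
Others report (5, 14, 15): truth gives 0; report 5 gives 1 > 0. Violating.
Others report (5, 14, 19): truth gives 0; report 5 gives 1 > 0. Violating.
Others report (5, 15, 14): truth gives 0; report 5 gives 1 > 0. Violating.
Others report (5, 5, 5): truth gives 0; no alternative beats it.
Others report (5, 5, 6): truth gives 0; no alternative beats it.
(Checking all 125 profiles: 84 have a profitable deviation, 41 do not.)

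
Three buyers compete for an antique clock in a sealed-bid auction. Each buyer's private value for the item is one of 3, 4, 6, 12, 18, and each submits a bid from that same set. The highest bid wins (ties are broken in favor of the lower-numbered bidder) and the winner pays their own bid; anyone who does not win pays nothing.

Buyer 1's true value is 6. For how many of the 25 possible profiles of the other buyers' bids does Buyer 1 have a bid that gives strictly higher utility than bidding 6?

Others bid (3, 3): truth gives 0; bid 3 gives 3 > 0. Violating.
Others bid (3, 4): truth gives 0; bid 4 gives 2 > 0. Violating.
Others bid (4, 3): truth gives 0; bid 4 gives 2 > 0. Violating.
Others bid (4, 4): truth gives 0; bid 4 gives 2 > 0. Violating.
Others bid (3, 6): truth gives 0; no alternative beats it.
Others bid (3, 12): truth gives 0; no alternative beats it.
(Checking all 25 profiles: 4 have a profitable deviation, 21 do not.)

4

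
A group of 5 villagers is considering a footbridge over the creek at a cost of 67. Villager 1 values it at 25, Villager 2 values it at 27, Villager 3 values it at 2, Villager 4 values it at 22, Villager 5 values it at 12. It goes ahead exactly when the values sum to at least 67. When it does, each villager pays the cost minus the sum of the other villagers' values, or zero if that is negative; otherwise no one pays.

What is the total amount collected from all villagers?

11

Total value 88 ≥ cost 67, so it is built.
Villager 1: others sum to 63; max(0, 67 - 63) = 4.
Villager 2: others sum to 61; max(0, 67 - 61) = 6.
Villager 3: others sum to 86; max(0, 67 - 86) = 0.
Villager 4: others sum to 66; max(0, 67 - 66) = 1.
Villager 5: others sum to 76; max(0, 67 - 76) = 0.
Total collected = 4 + 6 + 0 + 1 + 0 = 11.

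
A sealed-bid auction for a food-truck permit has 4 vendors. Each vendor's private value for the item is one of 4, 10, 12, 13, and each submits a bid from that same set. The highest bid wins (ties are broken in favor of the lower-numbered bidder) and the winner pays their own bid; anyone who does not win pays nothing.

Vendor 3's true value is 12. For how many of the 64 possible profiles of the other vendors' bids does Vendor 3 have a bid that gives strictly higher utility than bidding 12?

2

Others bid (4, 4, 4): truth gives 0; bid 10 gives 2 > 0. Violating.
Others bid (4, 4, 10): truth gives 0; bid 10 gives 2 > 0. Violating.
Others bid (4, 4, 12): truth gives 0; no alternative beats it.
Others bid (4, 4, 13): truth gives 0; no alternative beats it.
(Checking all 64 profiles: 2 have a profitable deviation, 62 do not.)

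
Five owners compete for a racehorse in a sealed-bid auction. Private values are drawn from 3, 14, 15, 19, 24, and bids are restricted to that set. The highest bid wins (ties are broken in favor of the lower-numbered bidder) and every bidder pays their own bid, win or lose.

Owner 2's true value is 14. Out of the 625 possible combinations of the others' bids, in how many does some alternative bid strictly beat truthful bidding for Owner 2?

617

Others bid (3, 3, 3, 15): truth gives -14; bid 15 gives -1 > -14. Violating.
Others bid (3, 3, 3, 19): truth gives -14; bid 3 gives -3 > -14. Violating.
Others bid (3, 3, 3, 24): truth gives -14; bid 3 gives -3 > -14. Violating.
Others bid (3, 3, 14, 15): truth gives -14; bid 15 gives -1 > -14. Violating.
Others bid (3, 3, 3, 3): truth gives 0; no alternative beats it.
Others bid (3, 3, 3, 14): truth gives 0; no alternative beats it.
(Checking all 625 profiles: 617 have a profitable deviation, 8 do not.)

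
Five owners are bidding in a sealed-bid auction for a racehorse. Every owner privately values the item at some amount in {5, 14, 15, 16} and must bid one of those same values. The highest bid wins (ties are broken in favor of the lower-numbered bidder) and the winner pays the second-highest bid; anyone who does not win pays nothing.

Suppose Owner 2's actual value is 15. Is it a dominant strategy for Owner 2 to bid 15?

Check each profile of the others' bids and compare truth against every alternative bid.
Others bid (5, 5, 5, 5): truth gives 10, best alternative gives 10.
Others bid (5, 5, 5, 14): truth gives 1, best alternative gives 1.
Others bid (5, 5, 14, 5): truth gives 1, best alternative gives 1.
Others bid (5, 5, 14, 14): truth gives 1, best alternative gives 1.
Others bid (5, 14, 5, 5): truth gives 1, best alternative gives 1.
Others bid (5, 14, 5, 14): truth gives 1, best alternative gives 1.
(Remaining 250 profiles checked similarly; truth is weakly best in each.)
In every case the truthful bid is at least as good as any alternative, so it is a dominant strategy.

Yes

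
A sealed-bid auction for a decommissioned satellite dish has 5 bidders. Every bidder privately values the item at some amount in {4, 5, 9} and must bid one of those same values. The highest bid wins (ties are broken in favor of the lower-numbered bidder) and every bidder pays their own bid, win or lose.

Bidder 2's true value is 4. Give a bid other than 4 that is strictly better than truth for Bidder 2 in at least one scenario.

Suppose Bidder 1 bids 4, Bidder 3 bids 4, Bidder 4 bids 4 and Bidder 5 bids 4.
Bid 4: loses but pays 4, utility -4.
Bid 5: wins, pays 5, utility 4 - 5 = -1.
So bidding 5 beats truth here (-1 > -4).

5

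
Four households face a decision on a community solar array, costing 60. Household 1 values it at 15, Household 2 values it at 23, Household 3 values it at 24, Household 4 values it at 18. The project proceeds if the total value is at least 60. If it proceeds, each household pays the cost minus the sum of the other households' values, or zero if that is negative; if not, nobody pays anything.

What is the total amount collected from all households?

7

Total value 80 ≥ cost 60, so it is built.
Household 1: others sum to 65; max(0, 60 - 65) = 0.
Household 2: others sum to 57; max(0, 60 - 57) = 3.
Household 3: others sum to 56; max(0, 60 - 56) = 4.
Household 4: others sum to 62; max(0, 60 - 62) = 0.
Total collected = 0 + 3 + 4 + 0 = 7.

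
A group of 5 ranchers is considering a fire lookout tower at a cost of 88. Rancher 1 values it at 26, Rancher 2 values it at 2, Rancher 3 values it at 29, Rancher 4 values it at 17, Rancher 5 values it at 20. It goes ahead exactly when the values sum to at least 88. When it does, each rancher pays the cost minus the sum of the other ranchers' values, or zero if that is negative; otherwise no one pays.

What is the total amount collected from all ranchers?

Total value 94 ≥ cost 88, so it is built.
Rancher 1: others sum to 68; max(0, 88 - 68) = 20.
Rancher 2: others sum to 92; max(0, 88 - 92) = 0.
Rancher 3: others sum to 65; max(0, 88 - 65) = 23.
Rancher 4: others sum to 77; max(0, 88 - 77) = 11.
Rancher 5: others sum to 74; max(0, 88 - 74) = 14.
Total collected = 20 + 0 + 23 + 11 + 14 = 68.

68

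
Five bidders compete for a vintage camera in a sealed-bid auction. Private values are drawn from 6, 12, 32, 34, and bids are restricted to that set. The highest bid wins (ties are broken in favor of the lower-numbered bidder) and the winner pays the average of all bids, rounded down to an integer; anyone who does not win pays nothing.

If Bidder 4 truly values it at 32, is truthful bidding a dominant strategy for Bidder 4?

No

Consider the case where Bidder 1 bids 6, Bidder 2 bids 6, Bidder 3 bids 6 and Bidder 5 bids 6.
Truthful bid 32: wins, pays 11, utility 32 - 11 = 21.
Bid 12 instead: wins, pays 7, utility 32 - 7 = 25.
Since 25 > 21, bidding 12 is strictly better here, so truthful bidding is not dominant.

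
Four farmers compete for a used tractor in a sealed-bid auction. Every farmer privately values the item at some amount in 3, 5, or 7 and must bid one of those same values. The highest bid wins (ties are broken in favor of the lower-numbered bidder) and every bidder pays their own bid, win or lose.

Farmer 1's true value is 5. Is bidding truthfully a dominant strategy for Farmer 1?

Consider the case where Farmer 2 bids 3, Farmer 3 bids 3 and Farmer 4 bids 3.
Truthful bid 5: wins, pays 5, utility 5 - 5 = 0.
Bid 3 instead: wins, pays 3, utility 5 - 3 = 2.
Since 2 > 0, bidding 3 is strictly better here, so truthful bidding is not dominant.

No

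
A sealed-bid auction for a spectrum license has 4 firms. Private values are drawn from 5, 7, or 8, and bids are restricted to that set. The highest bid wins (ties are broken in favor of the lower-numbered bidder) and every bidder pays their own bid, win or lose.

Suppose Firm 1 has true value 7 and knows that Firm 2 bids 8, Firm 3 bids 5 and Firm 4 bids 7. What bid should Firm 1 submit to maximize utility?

Bid 5: loses but pays 5, utility -5.
Bid 7: loses but pays 7, utility -7.
Bid 8: wins, pays 8, utility 7 - 8 = -1.
The best choice is 8 with utility -1.

8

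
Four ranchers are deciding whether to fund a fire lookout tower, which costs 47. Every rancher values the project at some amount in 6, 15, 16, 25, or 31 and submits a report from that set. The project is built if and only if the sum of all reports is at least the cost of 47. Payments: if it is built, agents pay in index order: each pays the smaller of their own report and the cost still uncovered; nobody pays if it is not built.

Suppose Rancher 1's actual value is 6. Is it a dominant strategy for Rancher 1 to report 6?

Yes

Check each profile of the others' reports and compare truth against every alternative report.
Others report (6, 6, 25): truth gives 0, best alternative gives -9.
Others report (6, 6, 31): truth gives 0, best alternative gives -9.
Others report (6, 15, 15): truth gives 0, best alternative gives -9.
Others report (6, 15, 16): truth gives 0, best alternative gives -9.
Others report (6, 15, 25): truth gives 0, best alternative gives -9.
Others report (6, 15, 31): truth gives 0, best alternative gives -9.
(Remaining 119 profiles checked similarly; truth is weakly best in each.)
In every case the truthful report is at least as good as any alternative, so it is a dominant strategy.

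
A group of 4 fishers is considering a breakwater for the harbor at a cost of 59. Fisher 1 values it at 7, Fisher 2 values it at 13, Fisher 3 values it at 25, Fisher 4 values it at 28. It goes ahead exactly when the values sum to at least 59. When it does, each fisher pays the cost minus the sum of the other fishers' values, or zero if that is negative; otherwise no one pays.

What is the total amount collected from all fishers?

Total value 73 ≥ cost 59, so it is built.
Fisher 1: others sum to 66; max(0, 59 - 66) = 0.
Fisher 2: others sum to 60; max(0, 59 - 60) = 0.
Fisher 3: others sum to 48; max(0, 59 - 48) = 11.
Fisher 4: others sum to 45; max(0, 59 - 45) = 14.
Total collected = 0 + 0 + 11 + 14 = 25.

25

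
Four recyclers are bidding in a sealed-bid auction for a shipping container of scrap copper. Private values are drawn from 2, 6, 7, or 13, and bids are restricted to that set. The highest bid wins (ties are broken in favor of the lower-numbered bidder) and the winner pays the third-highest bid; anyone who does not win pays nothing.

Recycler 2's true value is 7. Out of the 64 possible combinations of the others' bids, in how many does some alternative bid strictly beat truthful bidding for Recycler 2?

Others bid (2, 2, 13): truth gives 0; bid 13 gives 5 > 0. Violating.
Others bid (2, 6, 13): truth gives 0; bid 13 gives 1 > 0. Violating.
Others bid (2, 13, 2): truth gives 0; bid 13 gives 5 > 0. Violating.
Others bid (2, 13, 6): truth gives 0; bid 13 gives 1 > 0. Violating.
Others bid (2, 2, 2): truth gives 5; no alternative beats it.
Others bid (2, 2, 6): truth gives 5; no alternative beats it.
(Checking all 64 profiles: 12 have a profitable deviation, 52 do not.)

12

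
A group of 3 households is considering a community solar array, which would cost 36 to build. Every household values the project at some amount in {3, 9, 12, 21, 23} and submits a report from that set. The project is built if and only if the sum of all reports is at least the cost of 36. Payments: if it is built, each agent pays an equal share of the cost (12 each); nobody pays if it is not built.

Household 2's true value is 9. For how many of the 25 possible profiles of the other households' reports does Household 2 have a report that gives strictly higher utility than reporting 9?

Others report (9, 21): truth gives -3; report 3 gives 0 > -3. Violating.
Others report (9, 23): truth gives -3; report 3 gives 0 > -3. Violating.
Others report (21, 9): truth gives -3; report 3 gives 0 > -3. Violating.
Others report (23, 9): truth gives -3; report 3 gives 0 > -3. Violating.
Others report (3, 3): truth gives 0; no alternative beats it.
Others report (3, 9): truth gives 0; no alternative beats it.
(Checking all 25 profiles: 4 have a profitable deviation, 21 do not.)

4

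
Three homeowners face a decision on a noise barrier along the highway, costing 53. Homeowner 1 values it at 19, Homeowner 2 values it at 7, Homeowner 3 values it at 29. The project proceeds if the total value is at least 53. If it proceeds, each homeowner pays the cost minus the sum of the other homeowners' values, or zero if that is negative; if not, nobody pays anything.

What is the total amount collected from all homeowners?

49

Total value 55 ≥ cost 53, so it is built.
Homeowner 1: others sum to 36; max(0, 53 - 36) = 17.
Homeowner 2: others sum to 48; max(0, 53 - 48) = 5.
Homeowner 3: others sum to 26; max(0, 53 - 26) = 27.
Total collected = 17 + 5 + 27 = 49.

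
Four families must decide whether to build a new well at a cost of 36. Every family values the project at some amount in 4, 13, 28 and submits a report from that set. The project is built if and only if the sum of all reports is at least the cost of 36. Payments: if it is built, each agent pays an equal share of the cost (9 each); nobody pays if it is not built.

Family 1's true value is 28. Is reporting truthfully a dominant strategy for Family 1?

Yes

Check each profile of the others' reports and compare truth against every alternative report.
Others report (4, 4, 4): truth gives 19, best alternative gives 0.
Others report (4, 4, 13): truth gives 19, best alternative gives 0.
Others report (4, 13, 4): truth gives 19, best alternative gives 0.
Others report (13, 4, 4): truth gives 19, best alternative gives 0.
Others report (4, 4, 28): truth gives 19, best alternative gives 19.
Others report (4, 13, 13): truth gives 19, best alternative gives 19.
(Remaining 21 profiles checked similarly; truth is weakly best in each.)
In every case the truthful report is at least as good as any alternative, so it is a dominant strategy.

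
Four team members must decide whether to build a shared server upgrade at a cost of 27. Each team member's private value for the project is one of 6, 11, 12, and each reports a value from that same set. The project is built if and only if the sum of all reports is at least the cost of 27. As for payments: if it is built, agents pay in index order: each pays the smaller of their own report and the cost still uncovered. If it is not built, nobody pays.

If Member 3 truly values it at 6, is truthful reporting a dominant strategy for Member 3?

Yes

Check each profile of the others' reports and compare truth against every alternative report.
Others report (6, 6, 6): truth gives 0, best alternative gives -5.
Others report (6, 6, 11): truth gives 0, best alternative gives -5.
Others report (6, 6, 12): truth gives 0, best alternative gives -5.
Others report (6, 11, 6): truth gives 0, best alternative gives -4.
Others report (6, 11, 11): truth gives 0, best alternative gives -4.
Others report (6, 11, 12): truth gives 0, best alternative gives -4.
(Remaining 21 profiles checked similarly; truth is weakly best in each.)
In every case the truthful report is at least as good as any alternative, so it is a dominant strategy.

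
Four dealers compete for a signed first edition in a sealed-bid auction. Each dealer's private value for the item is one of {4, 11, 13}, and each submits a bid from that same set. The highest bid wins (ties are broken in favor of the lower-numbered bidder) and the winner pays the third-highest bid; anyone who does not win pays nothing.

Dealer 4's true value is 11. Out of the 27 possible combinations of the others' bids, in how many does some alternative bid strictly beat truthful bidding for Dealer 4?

Others bid (4, 4, 11): truth gives 0; bid 13 gives 7 > 0. Violating.
Others bid (4, 11, 4): truth gives 0; bid 13 gives 7 > 0. Violating.
Others bid (11, 4, 4): truth gives 0; bid 13 gives 7 > 0. Violating.
Others bid (4, 4, 4): truth gives 7; no alternative beats it.
Others bid (4, 4, 13): truth gives 0; no alternative beats it.
(Checking all 27 profiles: 3 have a profitable deviation, 24 do not.)

3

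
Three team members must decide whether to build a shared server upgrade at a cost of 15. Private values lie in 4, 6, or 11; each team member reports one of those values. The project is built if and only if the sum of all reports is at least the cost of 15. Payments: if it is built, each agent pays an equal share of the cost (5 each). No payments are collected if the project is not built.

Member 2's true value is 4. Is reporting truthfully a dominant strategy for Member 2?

Check each profile of the others' reports and compare truth against every alternative report.
Others report (4, 6): truth gives 0, best alternative gives -1.
Others report (6, 4): truth gives 0, best alternative gives -1.
Others report (4, 11): truth gives -1, best alternative gives -1.
Others report (6, 6): truth gives -1, best alternative gives -1.
Others report (6, 11): truth gives -1, best alternative gives -1.
Others report (11, 4): truth gives -1, best alternative gives -1.
(Remaining 3 profiles checked similarly; truth is weakly best in each.)
In every case the truthful report is at least as good as any alternative, so it is a dominant strategy.

Yes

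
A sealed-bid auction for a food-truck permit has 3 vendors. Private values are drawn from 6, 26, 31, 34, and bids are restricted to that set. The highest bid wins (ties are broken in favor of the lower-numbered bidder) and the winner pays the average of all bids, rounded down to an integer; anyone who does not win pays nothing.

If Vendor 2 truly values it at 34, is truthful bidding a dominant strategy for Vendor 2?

No

Consider the case where Vendor 1 bids 6 and Vendor 3 bids 6.
Truthful bid 34: wins, pays 15, utility 34 - 15 = 19.
Bid 26 instead: wins, pays 12, utility 34 - 12 = 22.
Since 22 > 19, bidding 26 is strictly better here, so truthful bidding is not dominant.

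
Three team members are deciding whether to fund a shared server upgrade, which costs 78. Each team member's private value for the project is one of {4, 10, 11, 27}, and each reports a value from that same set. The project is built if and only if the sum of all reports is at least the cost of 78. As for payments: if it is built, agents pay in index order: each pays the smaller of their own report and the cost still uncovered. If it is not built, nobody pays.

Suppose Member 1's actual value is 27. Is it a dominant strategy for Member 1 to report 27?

Check each profile of the others' reports and compare truth against every alternative report.
Others report (4, 4): truth gives 0, best alternative gives 0.
Others report (4, 10): truth gives 0, best alternative gives 0.
Others report (4, 11): truth gives 0, best alternative gives 0.
Others report (4, 27): truth gives 0, best alternative gives 0.
Others report (10, 4): truth gives 0, best alternative gives 0.
Others report (10, 10): truth gives 0, best alternative gives 0.
(Remaining 10 profiles checked similarly; truth is weakly best in each.)
In every case the truthful report is at least as good as any alternative, so it is a dominant strategy.

Yes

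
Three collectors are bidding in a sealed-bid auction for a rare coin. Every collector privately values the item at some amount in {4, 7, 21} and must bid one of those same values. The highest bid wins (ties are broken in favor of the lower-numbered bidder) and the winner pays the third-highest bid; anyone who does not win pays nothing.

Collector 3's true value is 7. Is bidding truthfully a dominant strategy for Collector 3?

No

Consider the case where Collector 1 bids 4 and Collector 2 bids 7.
Truthful bid 7: loses, pays 0, utility 0.
Bid 21 instead: wins, pays 4, utility 7 - 4 = 3.
Since 3 > 0, bidding 21 is strictly better here, so truthful bidding is not dominant.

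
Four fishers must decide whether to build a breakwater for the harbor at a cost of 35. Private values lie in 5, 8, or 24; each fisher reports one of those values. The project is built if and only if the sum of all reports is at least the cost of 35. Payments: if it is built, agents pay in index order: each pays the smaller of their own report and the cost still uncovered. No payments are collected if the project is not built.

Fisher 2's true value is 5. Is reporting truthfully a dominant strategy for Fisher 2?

Check each profile of the others' reports and compare truth against every alternative report.
Others report (5, 5, 24): truth gives 0, best alternative gives -3.
Others report (5, 8, 24): truth gives 0, best alternative gives -3.
Others report (5, 24, 5): truth gives 0, best alternative gives -3.
Others report (5, 24, 8): truth gives 0, best alternative gives -3.
Others report (5, 24, 24): truth gives 0, best alternative gives -3.
Others report (8, 5, 24): truth gives 0, best alternative gives -3.
(Remaining 21 profiles checked similarly; truth is weakly best in each.)
In every case the truthful report is at least as good as any alternative, so it is a dominant strategy.

Yes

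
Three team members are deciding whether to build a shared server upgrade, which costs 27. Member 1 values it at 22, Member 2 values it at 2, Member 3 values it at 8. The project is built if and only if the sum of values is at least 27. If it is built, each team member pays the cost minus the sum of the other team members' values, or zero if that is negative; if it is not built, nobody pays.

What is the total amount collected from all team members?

Total value 32 ≥ cost 27, so it is built.
Member 1: others sum to 10; max(0, 27 - 10) = 17.
Member 2: others sum to 30; max(0, 27 - 30) = 0.
Member 3: others sum to 24; max(0, 27 - 24) = 3.
Total collected = 17 + 0 + 3 = 20.

20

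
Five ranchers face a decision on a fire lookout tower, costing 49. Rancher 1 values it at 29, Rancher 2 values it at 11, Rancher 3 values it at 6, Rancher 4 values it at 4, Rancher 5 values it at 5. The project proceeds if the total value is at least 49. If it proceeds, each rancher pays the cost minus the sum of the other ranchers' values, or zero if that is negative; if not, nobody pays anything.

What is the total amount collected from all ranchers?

28

Total value 55 ≥ cost 49, so it is built.
Rancher 1: others sum to 26; max(0, 49 - 26) = 23.
Rancher 2: others sum to 44; max(0, 49 - 44) = 5.
Rancher 3: others sum to 49; max(0, 49 - 49) = 0.
Rancher 4: others sum to 51; max(0, 49 - 51) = 0.
Rancher 5: others sum to 50; max(0, 49 - 50) = 0.
Total collected = 23 + 5 + 0 + 0 + 0 = 28.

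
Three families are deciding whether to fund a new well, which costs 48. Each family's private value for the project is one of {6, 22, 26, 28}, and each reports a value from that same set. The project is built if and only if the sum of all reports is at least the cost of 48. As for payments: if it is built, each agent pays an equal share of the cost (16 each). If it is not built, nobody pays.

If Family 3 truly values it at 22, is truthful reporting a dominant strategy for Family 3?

Yes

Check each profile of the others' reports and compare truth against every alternative report.
Others report (6, 22): truth gives 6, best alternative gives 6.
Others report (6, 26): truth gives 6, best alternative gives 6.
Others report (6, 28): truth gives 6, best alternative gives 6.
Others report (22, 6): truth gives 6, best alternative gives 6.
Others report (22, 22): truth gives 6, best alternative gives 6.
Others report (22, 26): truth gives 6, best alternative gives 6.
(Remaining 10 profiles checked similarly; truth is weakly best in each.)
In every case the truthful report is at least as good as any alternative, so it is a dominant strategy.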